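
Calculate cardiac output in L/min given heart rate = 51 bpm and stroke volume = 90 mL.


CO = HR * SV
CO = 51 * 90 / 1000
CO = 4.59 L/min


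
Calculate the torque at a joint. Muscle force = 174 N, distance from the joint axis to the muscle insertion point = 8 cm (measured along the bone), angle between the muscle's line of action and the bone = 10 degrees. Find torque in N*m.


Torque = F * d * sin(theta)   (moment arm = d*sin(theta))
d = 8 cm = 0.08 m
Torque = 174 * 0.08 * sin(10)
Torque = 2.417 N*m


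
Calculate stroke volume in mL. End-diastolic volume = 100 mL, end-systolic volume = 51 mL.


SV = EDV - ESV
SV = 100 - 51
SV = 49 mL


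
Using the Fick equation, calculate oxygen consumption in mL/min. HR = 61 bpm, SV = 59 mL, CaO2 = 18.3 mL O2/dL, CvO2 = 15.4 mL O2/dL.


CO = HR*SV = 61*59/1000 = 3.599 L/min
a-v O2 diff = 18.3 - 15.4 = 2.9 mL/dL
VO2 = CO * (CaO2-CvO2) * 10 dL/L
VO2 = 3.599 * 2.9 * 10
VO2 = 104.4 mL/min


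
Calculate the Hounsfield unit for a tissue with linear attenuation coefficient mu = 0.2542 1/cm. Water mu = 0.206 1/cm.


HU = ((mu_tissue - mu_water) / mu_water) * 1000
HU = ((0.2542 - 0.206) / 0.206) * 1000
HU = 234


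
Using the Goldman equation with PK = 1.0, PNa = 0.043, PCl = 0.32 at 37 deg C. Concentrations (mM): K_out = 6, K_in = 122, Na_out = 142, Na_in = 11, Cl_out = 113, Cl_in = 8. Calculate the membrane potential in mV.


Vm = (RT/F)*ln((PK*Ko + PNa*Nao + PCl*Cli)/(PK*Ki + PNa*Nai + PCl*Clo))
Numer = 14.666, Denom = 158.633
Vm = -63.63 mV


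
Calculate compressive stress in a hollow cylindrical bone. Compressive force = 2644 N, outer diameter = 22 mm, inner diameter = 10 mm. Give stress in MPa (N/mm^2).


A = pi*(r_o^2 - r_i^2)
r_o = 11 mm, r_i = 5 mm
A = 301.593 mm^2
sigma = F/A = 2644 / 301.593
sigma = 8.767 MPa


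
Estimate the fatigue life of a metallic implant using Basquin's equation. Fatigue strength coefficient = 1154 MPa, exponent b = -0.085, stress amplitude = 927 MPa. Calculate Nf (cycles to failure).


sigma_a = sigma_f' * (2Nf)^b
2Nf = (sigma_a/sigma_f')^(1/b)
2Nf = (927/1154)^(1/-0.085)
2Nf = 13.156195
Nf = 6.578


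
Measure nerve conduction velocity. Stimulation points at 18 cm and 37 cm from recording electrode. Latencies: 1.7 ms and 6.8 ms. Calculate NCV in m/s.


Distance = (37 - 18) / 100 = 0.19 m
dt = (6.8 - 1.7) / 1000 = 0.0051 s
NCV = dist / dt = 37.25 m/s


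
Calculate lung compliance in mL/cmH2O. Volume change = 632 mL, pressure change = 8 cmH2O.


C = dV / dP
C = 632 / 8
C = 79 mL/cmH2O


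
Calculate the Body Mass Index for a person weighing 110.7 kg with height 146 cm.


BMI = weight / height^2
height = 146 cm = 1.46 m
BMI = 110.7 / 1.46^2
BMI = 51.93 kg/m^2


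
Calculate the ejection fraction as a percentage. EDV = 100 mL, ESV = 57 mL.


SV = EDV - ESV = 100 - 57 = 43 mL
EF = SV/EDV * 100 = 43/100 * 100
EF = 43%


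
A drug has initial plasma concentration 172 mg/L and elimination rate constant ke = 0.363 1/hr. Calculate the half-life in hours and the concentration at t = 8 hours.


t_half = ln(2) / ke = 0.693147 / 0.363 = 1.909 hr
C(t) = C0 * exp(-ke*t) = 172 * exp(-0.363*8)
C(8) = 9.426 mg/L


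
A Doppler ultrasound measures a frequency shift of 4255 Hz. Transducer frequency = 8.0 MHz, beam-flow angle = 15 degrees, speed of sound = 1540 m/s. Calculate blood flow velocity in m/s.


v = fd * c / (2 * f0 * cos(theta))
v = 4255 * 1540 / (2 * 8.0000e+06 * cos(15))
v = 0.424 m/s


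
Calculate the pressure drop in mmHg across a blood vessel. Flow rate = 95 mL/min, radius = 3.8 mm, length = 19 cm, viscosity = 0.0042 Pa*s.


dP = 8*mu*L*Q / (pi*r^4)
Q = 95 mL/min = 1.58333e-06 m^3/s
dP = 15.4305 Pa = 15.4305 / 133.322 mmHg = 0.1157 mmHg


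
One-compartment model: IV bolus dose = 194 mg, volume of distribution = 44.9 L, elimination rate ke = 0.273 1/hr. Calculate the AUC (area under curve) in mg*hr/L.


C0 = Dose/Vd = 194/44.9 = 4.32071 mg/L
AUC = C0/ke = 4.32071/0.273
AUC = 15.83 mg*hr/L


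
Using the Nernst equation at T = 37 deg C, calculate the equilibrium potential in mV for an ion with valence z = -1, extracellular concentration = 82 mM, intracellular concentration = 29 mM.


E = (RT/(zF)) * ln(C_out/C_in)
T = 37 + 273.15 = 310.15 K
E = (8.314 * 310.15 / (-1 * 96485)) * ln(82/29)
E = -27.78 mV


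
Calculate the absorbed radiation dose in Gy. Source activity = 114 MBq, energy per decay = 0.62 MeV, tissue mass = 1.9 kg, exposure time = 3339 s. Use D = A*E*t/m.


A = 114 MBq = 1.1400e+08 Bq
E = 0.62 MeV = 9.9324e-14 J
D = A*E*t/m = 1.1400e+08*9.9324e-14*3339/1.9
D = 0.0199 Gy


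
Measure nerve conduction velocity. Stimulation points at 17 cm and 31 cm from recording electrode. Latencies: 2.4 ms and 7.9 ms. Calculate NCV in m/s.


Distance = (31 - 17) / 100 = 0.14 m
dt = (7.9 - 2.4) / 1000 = 0.0055 s
NCV = dist / dt = 25.45 m/s


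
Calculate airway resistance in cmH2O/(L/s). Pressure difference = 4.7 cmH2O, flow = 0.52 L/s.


R = dP / flow
R = 4.7 / 0.52
R = 9.038 cmH2O/(L/s)


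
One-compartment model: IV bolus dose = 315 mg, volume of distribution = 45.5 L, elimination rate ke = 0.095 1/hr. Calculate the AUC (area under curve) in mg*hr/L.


C0 = Dose/Vd = 315/45.5 = 6.92308 mg/L
AUC = C0/ke = 6.92308/0.095
AUC = 72.87 mg*hr/L


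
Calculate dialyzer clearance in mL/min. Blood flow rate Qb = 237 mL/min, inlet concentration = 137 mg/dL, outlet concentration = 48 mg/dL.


K = Qb * (Cb_in - Cb_out) / Cb_in
K = 237 * (137 - 48) / 137
K = 154 mL/min


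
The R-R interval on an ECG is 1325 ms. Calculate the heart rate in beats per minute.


HR = 60 / RR_interval(s)
RR = 1325 ms = 1.325 s
HR = 60 / 1.325 = 45.28 bpm


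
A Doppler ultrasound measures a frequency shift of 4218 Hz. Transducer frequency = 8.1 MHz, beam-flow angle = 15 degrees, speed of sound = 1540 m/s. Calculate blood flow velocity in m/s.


v = fd * c / (2 * f0 * cos(theta))
v = 4218 * 1540 / (2 * 8.1000e+06 * cos(15))
v = 0.4151 m/s


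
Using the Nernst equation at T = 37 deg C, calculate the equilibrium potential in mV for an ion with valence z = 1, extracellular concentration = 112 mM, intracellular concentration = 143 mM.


E = (RT/(zF)) * ln(C_out/C_in)
T = 37 + 273.15 = 310.15 K
E = (8.314 * 310.15 / (1 * 96485)) * ln(112/143)
E = -6.53 mV


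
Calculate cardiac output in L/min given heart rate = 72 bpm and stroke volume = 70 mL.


CO = HR * SV
CO = 72 * 70 / 1000
CO = 5.04 L/min


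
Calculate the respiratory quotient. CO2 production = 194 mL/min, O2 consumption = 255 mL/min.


RQ = VCO2 / VO2
RQ = 194 / 255
RQ = 0.7608


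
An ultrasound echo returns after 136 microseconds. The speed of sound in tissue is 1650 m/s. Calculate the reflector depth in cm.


depth = c * t / 2
t = 136 us = 1.3600e-04 s
depth = 1650 * 1.3600e-04 / 2
depth = 0.1122 m = 11.22 cm


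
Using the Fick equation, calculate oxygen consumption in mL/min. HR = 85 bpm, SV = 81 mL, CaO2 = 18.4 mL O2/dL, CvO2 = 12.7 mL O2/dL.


CO = HR*SV = 85*81/1000 = 6.885 L/min
a-v O2 diff = 18.4 - 12.7 = 5.7 mL/dL
VO2 = CO * (CaO2-CvO2) * 10 dL/L
VO2 = 6.885 * 5.7 * 10
VO2 = 392.4 mL/min


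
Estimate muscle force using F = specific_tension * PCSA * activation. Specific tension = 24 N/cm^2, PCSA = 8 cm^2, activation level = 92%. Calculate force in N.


F = sigma * PCSA * activation
F = 24 * 8 * 0.92
F = 176.6 N


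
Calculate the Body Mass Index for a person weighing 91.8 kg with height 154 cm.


BMI = weight / height^2
height = 154 cm = 1.54 m
BMI = 91.8 / 1.54^2
BMI = 38.71 kg/m^2


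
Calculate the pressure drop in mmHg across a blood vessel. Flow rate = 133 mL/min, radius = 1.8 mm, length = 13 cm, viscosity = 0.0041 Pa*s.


dP = 8*mu*L*Q / (pi*r^4)
Q = 133 mL/min = 2.21667e-06 m^3/s
dP = 286.601 Pa = 286.601 / 133.322 mmHg = 2.15 mmHg


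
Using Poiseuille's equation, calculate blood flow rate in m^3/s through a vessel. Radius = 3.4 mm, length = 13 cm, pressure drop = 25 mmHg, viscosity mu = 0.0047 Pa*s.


Q = pi*r^4*dP / (8*mu*L)
r = 0.0034 m, L = 0.13 m
dP = 25 mmHg = 3333.05 Pa
Q = 2.8627e-04 m^3/s


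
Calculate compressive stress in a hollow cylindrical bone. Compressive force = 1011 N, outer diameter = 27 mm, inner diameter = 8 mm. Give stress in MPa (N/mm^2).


A = pi*(r_o^2 - r_i^2)
r_o = 13.5 mm, r_i = 4 mm
A = 522.29 mm^2
sigma = F/A = 1011 / 522.29
sigma = 1.936 MPa


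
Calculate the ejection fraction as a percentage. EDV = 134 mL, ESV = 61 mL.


SV = EDV - ESV = 134 - 61 = 73 mL
EF = SV/EDV * 100 = 73/134 * 100
EF = 54.48%


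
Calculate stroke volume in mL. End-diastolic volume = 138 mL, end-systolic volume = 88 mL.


SV = EDV - ESV
SV = 138 - 88
SV = 50 mL


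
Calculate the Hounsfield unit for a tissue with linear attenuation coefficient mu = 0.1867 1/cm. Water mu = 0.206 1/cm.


HU = ((mu_tissue - mu_water) / mu_water) * 1000
HU = ((0.1867 - 0.206) / 0.206) * 1000
HU = -93.69


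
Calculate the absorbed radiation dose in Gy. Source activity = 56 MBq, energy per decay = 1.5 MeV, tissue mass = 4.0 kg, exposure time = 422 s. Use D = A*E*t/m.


A = 56 MBq = 5.6000e+07 Bq
E = 1.5 MeV = 2.403e-13 J
D = A*E*t/m = 5.6000e+07*2.403e-13*422/4.0
D = 0.00142 Gy


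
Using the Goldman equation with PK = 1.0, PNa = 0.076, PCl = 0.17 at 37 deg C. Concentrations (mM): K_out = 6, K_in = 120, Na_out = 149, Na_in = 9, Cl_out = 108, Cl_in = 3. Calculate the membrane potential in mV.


Vm = (RT/F)*ln((PK*Ko + PNa*Nao + PCl*Cli)/(PK*Ki + PNa*Nai + PCl*Clo))
Numer = 17.834, Denom = 139.044
Vm = -54.89 mV


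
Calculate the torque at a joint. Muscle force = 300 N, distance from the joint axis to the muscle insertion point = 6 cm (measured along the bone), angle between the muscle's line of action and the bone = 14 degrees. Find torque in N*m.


Torque = F * d * sin(theta)   (moment arm = d*sin(theta))
d = 6 cm = 0.06 m
Torque = 300 * 0.06 * sin(14)
Torque = 4.355 N*m


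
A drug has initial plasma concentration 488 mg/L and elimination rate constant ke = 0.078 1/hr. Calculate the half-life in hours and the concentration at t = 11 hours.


t_half = ln(2) / ke = 0.693147 / 0.078 = 8.886 hr
C(t) = C0 * exp(-ke*t) = 488 * exp(-0.078*11)
C(11) = 206.9 mg/L


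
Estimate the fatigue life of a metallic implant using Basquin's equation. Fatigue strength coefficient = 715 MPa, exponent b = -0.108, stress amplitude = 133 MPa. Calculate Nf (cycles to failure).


sigma_a = sigma_f' * (2Nf)^b
2Nf = (sigma_a/sigma_f')^(1/b)
2Nf = (133/715)^(1/-0.108)
2Nf = 5800516.6
Nf = 2.9003e+06


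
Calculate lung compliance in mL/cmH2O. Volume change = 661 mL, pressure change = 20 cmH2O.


C = dV / dP
C = 661 / 20
C = 33.05 mL/cmH2O


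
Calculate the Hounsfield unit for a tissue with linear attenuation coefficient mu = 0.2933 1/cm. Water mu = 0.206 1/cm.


HU = ((mu_tissue - mu_water) / mu_water) * 1000
HU = ((0.2933 - 0.206) / 0.206) * 1000
HU = 423.8


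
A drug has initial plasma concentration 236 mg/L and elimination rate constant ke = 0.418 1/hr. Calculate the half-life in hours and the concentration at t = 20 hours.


t_half = ln(2) / ke = 0.693147 / 0.418 = 1.658 hr
C(t) = C0 * exp(-ke*t) = 236 * exp(-0.418*20)
C(20) = 0.05523 mg/L


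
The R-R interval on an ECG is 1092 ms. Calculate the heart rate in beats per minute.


HR = 60 / RR_interval(s)
RR = 1092 ms = 1.092 s
HR = 60 / 1.092 = 54.95 bpm


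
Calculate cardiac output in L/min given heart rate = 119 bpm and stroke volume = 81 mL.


CO = HR * SV
CO = 119 * 81 / 1000
CO = 9.639 L/min


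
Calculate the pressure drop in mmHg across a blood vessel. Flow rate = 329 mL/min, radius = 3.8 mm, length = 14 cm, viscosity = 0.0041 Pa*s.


dP = 8*mu*L*Q / (pi*r^4)
Q = 329 mL/min = 5.48333e-06 m^3/s
dP = 38.4381 Pa = 38.4381 / 133.322 mmHg = 0.2883 mmHg


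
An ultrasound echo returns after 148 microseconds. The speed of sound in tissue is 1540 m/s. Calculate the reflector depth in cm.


depth = c * t / 2
t = 148 us = 1.4800e-04 s
depth = 1540 * 1.4800e-04 / 2
depth = 0.11396 m = 11.396 cm


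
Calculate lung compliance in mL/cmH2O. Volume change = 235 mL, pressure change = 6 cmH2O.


C = dV / dP
C = 235 / 6
C = 39.17 mL/cmH2O


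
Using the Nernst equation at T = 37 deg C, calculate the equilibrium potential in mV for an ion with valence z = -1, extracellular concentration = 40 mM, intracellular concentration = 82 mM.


E = (RT/(zF)) * ln(C_out/C_in)
T = 37 + 273.15 = 310.15 K
E = (8.314 * 310.15 / (-1 * 96485)) * ln(40/82)
E = 19.18 mV


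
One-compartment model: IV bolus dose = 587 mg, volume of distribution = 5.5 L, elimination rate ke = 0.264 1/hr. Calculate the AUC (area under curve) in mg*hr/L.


C0 = Dose/Vd = 587/5.5 = 106.727 mg/L
AUC = C0/ke = 106.727/0.264
AUC = 404.3 mg*hr/L


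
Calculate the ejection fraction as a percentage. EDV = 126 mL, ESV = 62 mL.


SV = EDV - ESV = 126 - 62 = 64 mL
EF = SV/EDV * 100 = 64/126 * 100
EF = 50.79%


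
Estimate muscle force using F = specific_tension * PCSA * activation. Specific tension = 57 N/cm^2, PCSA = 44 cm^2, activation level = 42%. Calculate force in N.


F = sigma * PCSA * activation
F = 57 * 44 * 0.42
F = 1053 N


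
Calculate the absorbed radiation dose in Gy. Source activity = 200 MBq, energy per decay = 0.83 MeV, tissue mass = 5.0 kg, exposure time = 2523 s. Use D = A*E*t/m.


A = 200 MBq = 2.0000e+08 Bq
E = 0.83 MeV = 1.32966e-13 J
D = A*E*t/m = 2.0000e+08*1.32966e-13*2523/5.0
D = 0.01342 Gy


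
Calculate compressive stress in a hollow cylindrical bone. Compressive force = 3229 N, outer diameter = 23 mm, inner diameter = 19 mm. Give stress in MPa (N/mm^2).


A = pi*(r_o^2 - r_i^2)
r_o = 11.5 mm, r_i = 9.5 mm
A = 131.947 mm^2
sigma = F/A = 3229 / 131.947
sigma = 24.47 MPa


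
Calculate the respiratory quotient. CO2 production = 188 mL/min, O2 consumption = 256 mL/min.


RQ = VCO2 / VO2
RQ = 188 / 256
RQ = 0.7344


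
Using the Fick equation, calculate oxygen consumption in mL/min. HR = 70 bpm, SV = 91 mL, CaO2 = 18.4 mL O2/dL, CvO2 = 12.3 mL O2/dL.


CO = HR*SV = 70*91/1000 = 6.37 L/min
a-v O2 diff = 18.4 - 12.3 = 6.1 mL/dL
VO2 = CO * (CaO2-CvO2) * 10 dL/L
VO2 = 6.37 * 6.1 * 10
VO2 = 388.6 mL/min


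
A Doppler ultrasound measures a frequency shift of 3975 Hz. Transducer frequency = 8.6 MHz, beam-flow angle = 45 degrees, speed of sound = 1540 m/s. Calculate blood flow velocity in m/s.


v = fd * c / (2 * f0 * cos(theta))
v = 3975 * 1540 / (2 * 8.6000e+06 * cos(45))
v = 0.5033 m/s


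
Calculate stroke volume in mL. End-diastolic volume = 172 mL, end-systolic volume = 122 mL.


SV = EDV - ESV
SV = 172 - 122
SV = 50 mL


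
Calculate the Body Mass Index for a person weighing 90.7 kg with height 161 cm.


BMI = weight / height^2
height = 161 cm = 1.61 m
BMI = 90.7 / 1.61^2
BMI = 34.99 kg/m^2


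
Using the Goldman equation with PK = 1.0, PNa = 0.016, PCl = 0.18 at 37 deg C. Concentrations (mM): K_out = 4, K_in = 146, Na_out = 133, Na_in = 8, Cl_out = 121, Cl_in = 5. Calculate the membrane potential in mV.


Vm = (RT/F)*ln((PK*Ko + PNa*Nao + PCl*Cli)/(PK*Ki + PNa*Nai + PCl*Clo))
Numer = 7.028, Denom = 167.908
Vm = -84.81 mV


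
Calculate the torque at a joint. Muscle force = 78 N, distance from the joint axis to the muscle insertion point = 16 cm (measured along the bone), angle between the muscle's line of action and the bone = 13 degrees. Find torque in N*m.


Torque = F * d * sin(theta)   (moment arm = d*sin(theta))
d = 16 cm = 0.16 m
Torque = 78 * 0.16 * sin(13)
Torque = 2.807 N*m


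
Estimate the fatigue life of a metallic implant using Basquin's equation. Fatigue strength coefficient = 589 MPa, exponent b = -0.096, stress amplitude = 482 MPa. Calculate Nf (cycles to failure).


sigma_a = sigma_f' * (2Nf)^b
2Nf = (sigma_a/sigma_f')^(1/b)
2Nf = (482/589)^(1/-0.096)
2Nf = 8.0716255
Nf = 4.036


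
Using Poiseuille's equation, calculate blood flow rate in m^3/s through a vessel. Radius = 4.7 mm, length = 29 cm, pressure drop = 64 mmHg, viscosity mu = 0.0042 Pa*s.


Q = pi*r^4*dP / (8*mu*L)
r = 0.0047 m, L = 0.29 m
dP = 64 mmHg = 8532.608 Pa
Q = 0.001342 m^3/s


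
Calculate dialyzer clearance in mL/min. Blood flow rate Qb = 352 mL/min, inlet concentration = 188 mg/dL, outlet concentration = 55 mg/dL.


K = Qb * (Cb_in - Cb_out) / Cb_in
K = 352 * (188 - 55) / 188
K = 249 mL/min


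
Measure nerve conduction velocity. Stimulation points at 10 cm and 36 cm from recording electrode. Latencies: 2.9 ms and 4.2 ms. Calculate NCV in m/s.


Distance = (36 - 10) / 100 = 0.26 m
dt = (4.2 - 2.9) / 1000 = 0.0013 s
NCV = dist / dt = 200 m/s


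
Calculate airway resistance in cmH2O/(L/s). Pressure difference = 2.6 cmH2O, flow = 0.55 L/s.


R = dP / flow
R = 2.6 / 0.55
R = 4.727 cmH2O/(L/s)


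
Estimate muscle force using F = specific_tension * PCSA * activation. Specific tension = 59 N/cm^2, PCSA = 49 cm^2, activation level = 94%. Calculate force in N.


F = sigma * PCSA * activation
F = 59 * 49 * 0.94
F = 2718 N


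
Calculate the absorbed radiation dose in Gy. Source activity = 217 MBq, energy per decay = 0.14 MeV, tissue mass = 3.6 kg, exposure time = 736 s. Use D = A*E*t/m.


A = 217 MBq = 2.1700e+08 Bq
E = 0.14 MeV = 2.2428e-14 J
D = A*E*t/m = 2.1700e+08*2.2428e-14*736/3.6
D = 9.9501e-04 Gy


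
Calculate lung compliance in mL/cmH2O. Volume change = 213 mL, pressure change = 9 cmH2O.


C = dV / dP
C = 213 / 9
C = 23.67 mL/cmH2O


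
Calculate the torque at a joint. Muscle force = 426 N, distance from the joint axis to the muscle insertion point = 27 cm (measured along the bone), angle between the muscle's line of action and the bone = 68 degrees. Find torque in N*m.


Torque = F * d * sin(theta)   (moment arm = d*sin(theta))
d = 27 cm = 0.27 m
Torque = 426 * 0.27 * sin(68)
Torque = 106.6 N*m


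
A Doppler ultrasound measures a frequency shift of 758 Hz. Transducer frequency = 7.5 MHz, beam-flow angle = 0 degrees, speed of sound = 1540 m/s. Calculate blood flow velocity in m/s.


v = fd * c / (2 * f0 * cos(theta))
v = 758 * 1540 / (2 * 7.5000e+06 * cos(0))
v = 0.07782 m/s


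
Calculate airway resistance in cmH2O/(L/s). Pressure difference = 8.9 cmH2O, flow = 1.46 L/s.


R = dP / flow
R = 8.9 / 1.46
R = 6.096 cmH2O/(L/s)


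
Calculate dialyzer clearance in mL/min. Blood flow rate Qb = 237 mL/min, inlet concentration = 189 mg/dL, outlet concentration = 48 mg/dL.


K = Qb * (Cb_in - Cb_out) / Cb_in
K = 237 * (189 - 48) / 189
K = 176.8 mL/min


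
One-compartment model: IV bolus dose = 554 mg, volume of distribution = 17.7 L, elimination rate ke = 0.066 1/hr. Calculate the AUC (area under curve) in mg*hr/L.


C0 = Dose/Vd = 554/17.7 = 31.2994 mg/L
AUC = C0/ke = 31.2994/0.066
AUC = 474.2 mg*hr/L


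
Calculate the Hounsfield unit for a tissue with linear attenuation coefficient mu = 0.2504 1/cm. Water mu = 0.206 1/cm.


HU = ((mu_tissue - mu_water) / mu_water) * 1000
HU = ((0.2504 - 0.206) / 0.206) * 1000
HU = 215.5


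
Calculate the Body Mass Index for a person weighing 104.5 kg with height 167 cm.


BMI = weight / height^2
height = 167 cm = 1.67 m
BMI = 104.5 / 1.67^2
BMI = 37.47 kg/m^2


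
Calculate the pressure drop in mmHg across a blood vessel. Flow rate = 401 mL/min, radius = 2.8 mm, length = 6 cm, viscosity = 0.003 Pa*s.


dP = 8*mu*L*Q / (pi*r^4)
Q = 401 mL/min = 6.68333e-06 m^3/s
dP = 49.8395 Pa = 49.8395 / 133.322 mmHg = 0.3738 mmHg


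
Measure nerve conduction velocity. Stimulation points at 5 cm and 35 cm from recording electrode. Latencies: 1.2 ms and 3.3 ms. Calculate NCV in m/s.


Distance = (35 - 5) / 100 = 0.3 m
dt = (3.3 - 1.2) / 1000 = 0.0021 s
NCV = dist / dt = 142.9 m/s


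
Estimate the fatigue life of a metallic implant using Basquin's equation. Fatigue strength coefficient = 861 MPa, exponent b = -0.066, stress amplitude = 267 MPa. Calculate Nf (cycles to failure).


sigma_a = sigma_f' * (2Nf)^b
2Nf = (sigma_a/sigma_f')^(1/b)
2Nf = (267/861)^(1/-0.066)
2Nf = 50631708
Nf = 2.5316e+07


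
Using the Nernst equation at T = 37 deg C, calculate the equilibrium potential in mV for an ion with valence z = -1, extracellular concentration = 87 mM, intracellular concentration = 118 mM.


E = (RT/(zF)) * ln(C_out/C_in)
T = 37 + 273.15 = 310.15 K
E = (8.314 * 310.15 / (-1 * 96485)) * ln(87/118)
E = 8.145 mV


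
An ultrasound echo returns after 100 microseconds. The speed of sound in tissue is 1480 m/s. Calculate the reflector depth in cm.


depth = c * t / 2
t = 100 us = 1.0000e-04 s
depth = 1480 * 1.0000e-04 / 2
depth = 0.074 m = 7.4 cm


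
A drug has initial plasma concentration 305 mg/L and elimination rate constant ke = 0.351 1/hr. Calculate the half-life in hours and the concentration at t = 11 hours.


t_half = ln(2) / ke = 0.693147 / 0.351 = 1.975 hr
C(t) = C0 * exp(-ke*t) = 305 * exp(-0.351*11)
C(11) = 6.419 mg/L


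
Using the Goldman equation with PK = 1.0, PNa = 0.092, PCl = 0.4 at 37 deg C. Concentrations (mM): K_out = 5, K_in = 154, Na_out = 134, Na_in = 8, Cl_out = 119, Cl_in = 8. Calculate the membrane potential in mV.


Vm = (RT/F)*ln((PK*Ko + PNa*Nao + PCl*Cli)/(PK*Ki + PNa*Nai + PCl*Clo))
Numer = 20.528, Denom = 202.336
Vm = -61.15 mV


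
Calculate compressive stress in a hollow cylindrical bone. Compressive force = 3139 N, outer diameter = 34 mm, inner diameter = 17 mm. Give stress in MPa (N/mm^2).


A = pi*(r_o^2 - r_i^2)
r_o = 17 mm, r_i = 8.5 mm
A = 680.94 mm^2
sigma = F/A = 3139 / 680.94
sigma = 4.61 MPa


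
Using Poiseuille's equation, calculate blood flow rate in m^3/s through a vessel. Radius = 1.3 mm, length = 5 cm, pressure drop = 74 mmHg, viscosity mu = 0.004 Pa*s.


Q = pi*r^4*dP / (8*mu*L)
r = 0.0013 m, L = 0.05 m
dP = 74 mmHg = 9865.828 Pa
Q = 5.5327e-05 m^3/s


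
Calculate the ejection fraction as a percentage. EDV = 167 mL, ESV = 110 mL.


SV = EDV - ESV = 167 - 110 = 57 mL
EF = SV/EDV * 100 = 57/167 * 100
EF = 34.13%


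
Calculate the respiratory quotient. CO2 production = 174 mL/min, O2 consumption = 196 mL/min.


RQ = VCO2 / VO2
RQ = 174 / 196
RQ = 0.8878


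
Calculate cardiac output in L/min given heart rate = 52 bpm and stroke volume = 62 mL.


CO = HR * SV
CO = 52 * 62 / 1000
CO = 3.224 L/min


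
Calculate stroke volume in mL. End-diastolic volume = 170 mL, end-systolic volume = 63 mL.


SV = EDV - ESV
SV = 170 - 63
SV = 107 mL


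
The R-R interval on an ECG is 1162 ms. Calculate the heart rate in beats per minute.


HR = 60 / RR_interval(s)
RR = 1162 ms = 1.162 s
HR = 60 / 1.162 = 51.64 bpm


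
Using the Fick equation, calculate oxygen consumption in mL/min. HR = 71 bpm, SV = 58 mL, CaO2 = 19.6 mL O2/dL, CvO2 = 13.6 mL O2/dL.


CO = HR*SV = 71*58/1000 = 4.118 L/min
a-v O2 diff = 19.6 - 13.6 = 6 mL/dL
VO2 = CO * (CaO2-CvO2) * 10 dL/L
VO2 = 4.118 * 6 * 10
VO2 = 247.1 mL/min


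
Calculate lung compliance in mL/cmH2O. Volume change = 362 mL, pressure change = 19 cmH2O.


C = dV / dP
C = 362 / 19
C = 19.05 mL/cmH2O


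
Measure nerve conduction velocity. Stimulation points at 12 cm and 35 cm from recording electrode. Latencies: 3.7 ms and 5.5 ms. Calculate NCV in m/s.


Distance = (35 - 12) / 100 = 0.23 m
dt = (5.5 - 3.7) / 1000 = 0.0018 s
NCV = dist / dt = 127.8 m/s


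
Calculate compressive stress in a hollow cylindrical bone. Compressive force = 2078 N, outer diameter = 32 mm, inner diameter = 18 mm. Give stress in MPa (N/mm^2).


A = pi*(r_o^2 - r_i^2)
r_o = 16 mm, r_i = 9 mm
A = 549.779 mm^2
sigma = F/A = 2078 / 549.779
sigma = 3.78 MPa


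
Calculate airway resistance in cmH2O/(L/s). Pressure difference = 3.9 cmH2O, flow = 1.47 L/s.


R = dP / flow
R = 3.9 / 1.47
R = 2.653 cmH2O/(L/s)


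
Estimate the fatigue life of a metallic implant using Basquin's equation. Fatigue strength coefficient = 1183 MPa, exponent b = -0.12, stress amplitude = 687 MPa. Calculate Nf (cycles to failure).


sigma_a = sigma_f' * (2Nf)^b
2Nf = (sigma_a/sigma_f')^(1/b)
2Nf = (687/1183)^(1/-0.12)
2Nf = 92.661657
Nf = 46.33


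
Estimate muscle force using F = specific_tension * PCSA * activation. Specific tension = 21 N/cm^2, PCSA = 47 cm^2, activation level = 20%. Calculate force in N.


F = sigma * PCSA * activation
F = 21 * 47 * 0.2
F = 197.4 N


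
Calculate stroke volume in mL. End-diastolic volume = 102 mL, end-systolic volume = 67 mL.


SV = EDV - ESV
SV = 102 - 67
SV = 35 mL


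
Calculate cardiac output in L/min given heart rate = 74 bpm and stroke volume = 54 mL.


CO = HR * SV
CO = 74 * 54 / 1000
CO = 3.996 L/min


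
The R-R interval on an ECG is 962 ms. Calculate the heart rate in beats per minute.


HR = 60 / RR_interval(s)
RR = 962 ms = 0.962 s
HR = 60 / 0.962 = 62.37 bpm


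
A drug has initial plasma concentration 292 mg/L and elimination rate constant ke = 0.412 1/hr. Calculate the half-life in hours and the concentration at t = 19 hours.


t_half = ln(2) / ke = 0.693147 / 0.412 = 1.682 hr
C(t) = C0 * exp(-ke*t) = 292 * exp(-0.412*19)
C(19) = 0.1163 mg/L


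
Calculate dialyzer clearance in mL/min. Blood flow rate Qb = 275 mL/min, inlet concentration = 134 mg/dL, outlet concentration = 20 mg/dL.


K = Qb * (Cb_in - Cb_out) / Cb_in
K = 275 * (134 - 20) / 134
K = 234 mL/min


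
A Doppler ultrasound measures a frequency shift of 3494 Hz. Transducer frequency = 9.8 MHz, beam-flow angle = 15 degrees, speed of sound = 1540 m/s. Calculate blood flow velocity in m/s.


v = fd * c / (2 * f0 * cos(theta))
v = 3494 * 1540 / (2 * 9.8000e+06 * cos(15))
v = 0.2842 m/s


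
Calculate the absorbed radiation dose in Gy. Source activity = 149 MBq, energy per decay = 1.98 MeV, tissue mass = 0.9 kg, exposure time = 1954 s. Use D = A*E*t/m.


A = 149 MBq = 1.4900e+08 Bq
E = 1.98 MeV = 3.17196e-13 J
D = A*E*t/m = 1.4900e+08*3.17196e-13*1954/0.9
D = 0.1026 Gy


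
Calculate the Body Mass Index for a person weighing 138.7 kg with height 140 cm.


BMI = weight / height^2
height = 140 cm = 1.4 m
BMI = 138.7 / 1.4^2
BMI = 70.77 kg/m^2


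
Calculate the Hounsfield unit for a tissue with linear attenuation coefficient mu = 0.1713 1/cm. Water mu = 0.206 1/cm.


HU = ((mu_tissue - mu_water) / mu_water) * 1000
HU = ((0.1713 - 0.206) / 0.206) * 1000
HU = -168.4


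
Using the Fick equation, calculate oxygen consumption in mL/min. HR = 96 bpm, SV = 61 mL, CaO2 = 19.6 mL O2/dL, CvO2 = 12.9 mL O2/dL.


CO = HR*SV = 96*61/1000 = 5.856 L/min
a-v O2 diff = 19.6 - 12.9 = 6.7 mL/dL
VO2 = CO * (CaO2-CvO2) * 10 dL/L
VO2 = 5.856 * 6.7 * 10
VO2 = 392.4 mL/min


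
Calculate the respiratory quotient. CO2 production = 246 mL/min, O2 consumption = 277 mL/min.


RQ = VCO2 / VO2
RQ = 246 / 277
RQ = 0.8881


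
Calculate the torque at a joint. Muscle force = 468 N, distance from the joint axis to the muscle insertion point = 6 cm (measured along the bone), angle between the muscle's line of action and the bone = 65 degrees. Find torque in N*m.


Torque = F * d * sin(theta)   (moment arm = d*sin(theta))
d = 6 cm = 0.06 m
Torque = 468 * 0.06 * sin(65)
Torque = 25.45 N*m


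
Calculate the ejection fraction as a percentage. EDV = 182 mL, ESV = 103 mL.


SV = EDV - ESV = 182 - 103 = 79 mL
EF = SV/EDV * 100 = 79/182 * 100
EF = 43.41%


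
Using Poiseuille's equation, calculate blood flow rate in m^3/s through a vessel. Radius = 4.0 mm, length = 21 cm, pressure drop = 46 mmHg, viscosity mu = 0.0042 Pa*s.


Q = pi*r^4*dP / (8*mu*L)
r = 0.004 m, L = 0.21 m
dP = 46 mmHg = 6132.812 Pa
Q = 6.9902e-04 m^3/s


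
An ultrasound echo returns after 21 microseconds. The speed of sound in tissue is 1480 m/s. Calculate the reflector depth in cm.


depth = c * t / 2
t = 21 us = 2.1000e-05 s
depth = 1480 * 2.1000e-05 / 2
depth = 0.01554 m = 1.554 cm


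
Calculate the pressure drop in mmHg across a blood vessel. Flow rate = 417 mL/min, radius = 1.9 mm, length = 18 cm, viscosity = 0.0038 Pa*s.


dP = 8*mu*L*Q / (pi*r^4)
Q = 417 mL/min = 6.95e-06 m^3/s
dP = 928.895 Pa = 928.895 / 133.322 mmHg = 6.967 mmHg


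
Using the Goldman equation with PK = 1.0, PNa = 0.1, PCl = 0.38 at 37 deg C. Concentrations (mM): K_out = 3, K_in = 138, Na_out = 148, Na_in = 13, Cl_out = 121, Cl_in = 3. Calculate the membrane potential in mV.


Vm = (RT/F)*ln((PK*Ko + PNa*Nao + PCl*Cli)/(PK*Ki + PNa*Nai + PCl*Clo))
Numer = 18.94, Denom = 185.28
Vm = -60.95 mV


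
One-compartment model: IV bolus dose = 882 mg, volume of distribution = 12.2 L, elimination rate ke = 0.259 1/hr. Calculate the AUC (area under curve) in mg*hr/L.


C0 = Dose/Vd = 882/12.2 = 72.2951 mg/L
AUC = C0/ke = 72.2951/0.259
AUC = 279.1 mg*hr/L


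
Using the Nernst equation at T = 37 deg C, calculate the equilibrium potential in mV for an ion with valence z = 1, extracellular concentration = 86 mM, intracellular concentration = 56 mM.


E = (RT/(zF)) * ln(C_out/C_in)
T = 37 + 273.15 = 310.15 K
E = (8.314 * 310.15 / (1 * 96485)) * ln(86/56)
E = 11.47 mV


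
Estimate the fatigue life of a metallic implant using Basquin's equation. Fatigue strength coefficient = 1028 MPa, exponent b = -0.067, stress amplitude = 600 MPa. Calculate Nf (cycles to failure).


sigma_a = sigma_f' * (2Nf)^b
2Nf = (sigma_a/sigma_f')^(1/b)
2Nf = (600/1028)^(1/-0.067)
2Nf = 3091.5557
Nf = 1546


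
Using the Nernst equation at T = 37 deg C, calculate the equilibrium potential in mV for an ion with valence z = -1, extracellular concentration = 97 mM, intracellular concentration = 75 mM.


E = (RT/(zF)) * ln(C_out/C_in)
T = 37 + 273.15 = 310.15 K
E = (8.314 * 310.15 / (-1 * 96485)) * ln(97/75)
E = -6.874 mV


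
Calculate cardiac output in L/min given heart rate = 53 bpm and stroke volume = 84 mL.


CO = HR * SV
CO = 53 * 84 / 1000
CO = 4.452 L/min


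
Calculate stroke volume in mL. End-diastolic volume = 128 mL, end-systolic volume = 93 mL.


SV = EDV - ESV
SV = 128 - 93
SV = 35 mL


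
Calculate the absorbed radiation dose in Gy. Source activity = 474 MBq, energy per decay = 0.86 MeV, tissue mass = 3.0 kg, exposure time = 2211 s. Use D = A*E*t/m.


A = 474 MBq = 4.7400e+08 Bq
E = 0.86 MeV = 1.37772e-13 J
D = A*E*t/m = 4.7400e+08*1.37772e-13*2211/3.0
D = 0.04813 Gy


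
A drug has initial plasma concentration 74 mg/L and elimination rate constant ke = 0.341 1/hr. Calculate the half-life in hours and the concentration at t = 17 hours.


t_half = ln(2) / ke = 0.693147 / 0.341 = 2.033 hr
C(t) = C0 * exp(-ke*t) = 74 * exp(-0.341*17)
C(17) = 0.2247 mg/L


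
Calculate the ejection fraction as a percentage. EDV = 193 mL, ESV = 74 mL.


SV = EDV - ESV = 193 - 74 = 119 mL
EF = SV/EDV * 100 = 119/193 * 100
EF = 61.66%


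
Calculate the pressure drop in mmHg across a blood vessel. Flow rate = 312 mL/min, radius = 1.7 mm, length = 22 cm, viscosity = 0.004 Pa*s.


dP = 8*mu*L*Q / (pi*r^4)
Q = 312 mL/min = 5.2e-06 m^3/s
dP = 1395.18 Pa = 1395.18 / 133.322 mmHg = 10.46 mmHg


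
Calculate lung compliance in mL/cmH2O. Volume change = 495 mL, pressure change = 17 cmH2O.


C = dV / dP
C = 495 / 17
C = 29.12 mL/cmH2O


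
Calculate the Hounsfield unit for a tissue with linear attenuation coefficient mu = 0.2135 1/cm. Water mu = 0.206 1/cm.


HU = ((mu_tissue - mu_water) / mu_water) * 1000
HU = ((0.2135 - 0.206) / 0.206) * 1000
HU = 36.41


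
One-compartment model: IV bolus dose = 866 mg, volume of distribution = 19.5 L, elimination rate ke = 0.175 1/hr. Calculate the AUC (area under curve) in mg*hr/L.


C0 = Dose/Vd = 866/19.5 = 44.4103 mg/L
AUC = C0/ke = 44.4103/0.175
AUC = 253.8 mg*hr/L


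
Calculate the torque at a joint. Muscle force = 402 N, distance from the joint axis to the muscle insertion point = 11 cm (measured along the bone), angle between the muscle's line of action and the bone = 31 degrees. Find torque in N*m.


Torque = F * d * sin(theta)   (moment arm = d*sin(theta))
d = 11 cm = 0.11 m
Torque = 402 * 0.11 * sin(31)
Torque = 22.77 N*m


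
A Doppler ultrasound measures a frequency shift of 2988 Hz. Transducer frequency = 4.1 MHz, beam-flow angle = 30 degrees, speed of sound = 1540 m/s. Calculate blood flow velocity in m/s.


v = fd * c / (2 * f0 * cos(theta))
v = 2988 * 1540 / (2 * 4.1000e+06 * cos(30))
v = 0.648 m/s


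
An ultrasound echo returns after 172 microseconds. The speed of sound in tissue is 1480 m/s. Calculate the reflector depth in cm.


depth = c * t / 2
t = 172 us = 1.7200e-04 s
depth = 1480 * 1.7200e-04 / 2
depth = 0.12728 m = 12.728 cm


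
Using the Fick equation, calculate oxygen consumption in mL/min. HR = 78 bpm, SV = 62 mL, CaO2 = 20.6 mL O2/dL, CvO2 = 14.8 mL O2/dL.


CO = HR*SV = 78*62/1000 = 4.836 L/min
a-v O2 diff = 20.6 - 14.8 = 5.8 mL/dL
VO2 = CO * (CaO2-CvO2) * 10 dL/L
VO2 = 4.836 * 5.8 * 10
VO2 = 280.5 mL/min


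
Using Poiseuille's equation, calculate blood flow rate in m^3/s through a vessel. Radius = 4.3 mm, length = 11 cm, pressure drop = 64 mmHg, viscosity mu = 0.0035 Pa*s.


Q = pi*r^4*dP / (8*mu*L)
r = 0.0043 m, L = 0.11 m
dP = 64 mmHg = 8532.608 Pa
Q = 0.002975 m^3/s


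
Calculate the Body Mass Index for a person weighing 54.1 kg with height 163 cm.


BMI = weight / height^2
height = 163 cm = 1.63 m
BMI = 54.1 / 1.63^2
BMI = 20.36 kg/m^2


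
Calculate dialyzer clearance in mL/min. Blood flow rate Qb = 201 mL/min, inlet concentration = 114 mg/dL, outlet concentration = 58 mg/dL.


K = Qb * (Cb_in - Cb_out) / Cb_in
K = 201 * (114 - 58) / 114
K = 98.74 mL/min


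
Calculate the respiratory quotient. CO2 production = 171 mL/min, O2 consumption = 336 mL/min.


RQ = VCO2 / VO2
RQ = 171 / 336
RQ = 0.5089


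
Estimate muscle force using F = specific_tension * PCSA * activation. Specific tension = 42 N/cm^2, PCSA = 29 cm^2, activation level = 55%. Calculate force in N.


F = sigma * PCSA * activation
F = 42 * 29 * 0.55
F = 669.9 N


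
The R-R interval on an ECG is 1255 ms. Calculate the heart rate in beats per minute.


HR = 60 / RR_interval(s)
RR = 1255 ms = 1.255 s
HR = 60 / 1.255 = 47.81 bpm


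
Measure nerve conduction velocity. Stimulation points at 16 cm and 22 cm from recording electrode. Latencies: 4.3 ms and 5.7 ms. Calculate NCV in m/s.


Distance = (22 - 16) / 100 = 0.06 m
dt = (5.7 - 4.3) / 1000 = 0.0014 s
NCV = dist / dt = 42.86 m/s


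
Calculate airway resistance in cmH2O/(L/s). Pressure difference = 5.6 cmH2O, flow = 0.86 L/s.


R = dP / flow
R = 5.6 / 0.86
R = 6.512 cmH2O/(L/s)


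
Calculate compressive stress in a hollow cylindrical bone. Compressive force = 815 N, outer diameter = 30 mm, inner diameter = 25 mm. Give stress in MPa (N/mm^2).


A = pi*(r_o^2 - r_i^2)
r_o = 15 mm, r_i = 12.5 mm
A = 215.984 mm^2
sigma = F/A = 815 / 215.984
sigma = 3.773 MPa


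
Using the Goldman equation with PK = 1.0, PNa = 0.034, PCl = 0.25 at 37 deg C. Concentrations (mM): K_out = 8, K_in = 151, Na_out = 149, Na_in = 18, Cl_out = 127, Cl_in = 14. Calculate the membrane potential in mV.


Vm = (RT/F)*ln((PK*Ko + PNa*Nao + PCl*Cli)/(PK*Ki + PNa*Nai + PCl*Clo))
Numer = 16.566, Denom = 183.362
Vm = -64.25 mV


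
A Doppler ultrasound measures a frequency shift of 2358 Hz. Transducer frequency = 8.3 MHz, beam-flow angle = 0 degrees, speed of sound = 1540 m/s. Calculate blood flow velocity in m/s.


v = fd * c / (2 * f0 * cos(theta))
v = 2358 * 1540 / (2 * 8.3000e+06 * cos(0))
v = 0.2188 m/s


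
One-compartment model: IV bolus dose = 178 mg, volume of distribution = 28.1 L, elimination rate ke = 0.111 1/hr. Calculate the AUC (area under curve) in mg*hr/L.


C0 = Dose/Vd = 178/28.1 = 6.33452 mg/L
AUC = C0/ke = 6.33452/0.111
AUC = 57.07 mg*hr/L


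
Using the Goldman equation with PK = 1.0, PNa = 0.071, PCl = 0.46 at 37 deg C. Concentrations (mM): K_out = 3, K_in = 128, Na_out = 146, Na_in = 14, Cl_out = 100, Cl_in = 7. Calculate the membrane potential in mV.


Vm = (RT/F)*ln((PK*Ko + PNa*Nao + PCl*Cli)/(PK*Ki + PNa*Nai + PCl*Clo))
Numer = 16.586, Denom = 174.994
Vm = -62.97 mV


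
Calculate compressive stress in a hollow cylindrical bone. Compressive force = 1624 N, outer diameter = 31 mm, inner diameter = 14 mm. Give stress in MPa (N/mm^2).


A = pi*(r_o^2 - r_i^2)
r_o = 15.5 mm, r_i = 7 mm
A = 600.83 mm^2
sigma = F/A = 1624 / 600.83
sigma = 2.703 MPa


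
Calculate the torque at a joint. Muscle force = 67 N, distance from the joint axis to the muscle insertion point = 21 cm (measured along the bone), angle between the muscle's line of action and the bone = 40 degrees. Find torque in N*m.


Torque = F * d * sin(theta)   (moment arm = d*sin(theta))
d = 21 cm = 0.21 m
Torque = 67 * 0.21 * sin(40)
Torque = 9.044 N*m


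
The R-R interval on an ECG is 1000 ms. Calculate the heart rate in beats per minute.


HR = 60 / RR_interval(s)
RR = 1000 ms = 1 s
HR = 60 / 1 = 60 bpm


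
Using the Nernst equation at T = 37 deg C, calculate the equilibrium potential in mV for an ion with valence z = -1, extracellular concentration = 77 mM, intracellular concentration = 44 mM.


E = (RT/(zF)) * ln(C_out/C_in)
T = 37 + 273.15 = 310.15 K
E = (8.314 * 310.15 / (-1 * 96485)) * ln(77/44)
E = -14.96 mV


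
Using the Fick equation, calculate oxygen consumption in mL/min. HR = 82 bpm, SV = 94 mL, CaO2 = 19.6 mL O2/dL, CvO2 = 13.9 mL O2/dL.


CO = HR*SV = 82*94/1000 = 7.708 L/min
a-v O2 diff = 19.6 - 13.9 = 5.7 mL/dL
VO2 = CO * (CaO2-CvO2) * 10 dL/L
VO2 = 7.708 * 5.7 * 10
VO2 = 439.4 mL/min


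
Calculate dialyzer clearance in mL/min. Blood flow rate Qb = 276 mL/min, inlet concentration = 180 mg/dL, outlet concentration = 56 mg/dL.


K = Qb * (Cb_in - Cb_out) / Cb_in
K = 276 * (180 - 56) / 180
K = 190.1 mL/min


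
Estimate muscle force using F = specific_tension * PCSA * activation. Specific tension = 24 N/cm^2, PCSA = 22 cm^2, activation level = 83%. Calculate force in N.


F = sigma * PCSA * activation
F = 24 * 22 * 0.83
F = 438.2 N


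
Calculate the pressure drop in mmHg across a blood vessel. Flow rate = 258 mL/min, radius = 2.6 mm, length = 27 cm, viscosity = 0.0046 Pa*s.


dP = 8*mu*L*Q / (pi*r^4)
Q = 258 mL/min = 4.3e-06 m^3/s
dP = 297.603 Pa = 297.603 / 133.322 mmHg = 2.232 mmHg


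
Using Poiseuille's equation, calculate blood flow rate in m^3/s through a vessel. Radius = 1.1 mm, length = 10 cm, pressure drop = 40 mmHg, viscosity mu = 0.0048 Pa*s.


Q = pi*r^4*dP / (8*mu*L)
r = 0.0011 m, L = 0.1 m
dP = 40 mmHg = 5332.88 Pa
Q = 6.3878e-06 m^3/s


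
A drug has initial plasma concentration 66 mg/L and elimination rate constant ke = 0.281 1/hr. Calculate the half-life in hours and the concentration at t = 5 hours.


t_half = ln(2) / ke = 0.693147 / 0.281 = 2.467 hr
C(t) = C0 * exp(-ke*t) = 66 * exp(-0.281*5)
C(5) = 16.19 mg/L


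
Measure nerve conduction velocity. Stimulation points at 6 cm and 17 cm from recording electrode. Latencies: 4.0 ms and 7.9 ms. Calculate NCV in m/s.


Distance = (17 - 6) / 100 = 0.11 m
dt = (7.9 - 4.0) / 1000 = 0.0039 s
NCV = dist / dt = 28.21 m/s


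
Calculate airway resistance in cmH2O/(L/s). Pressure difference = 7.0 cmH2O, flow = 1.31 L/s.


R = dP / flow
R = 7.0 / 1.31
R = 5.344 cmH2O/(L/s)


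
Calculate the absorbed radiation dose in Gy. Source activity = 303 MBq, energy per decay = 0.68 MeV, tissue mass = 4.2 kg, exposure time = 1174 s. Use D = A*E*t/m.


A = 303 MBq = 3.0300e+08 Bq
E = 0.68 MeV = 1.08936e-13 J
D = A*E*t/m = 3.0300e+08*1.08936e-13*1174/4.2
D = 0.009226 Gy


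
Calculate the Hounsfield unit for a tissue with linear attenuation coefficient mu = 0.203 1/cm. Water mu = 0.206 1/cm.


HU = ((mu_tissue - mu_water) / mu_water) * 1000
HU = ((0.203 - 0.206) / 0.206) * 1000
HU = -14.56


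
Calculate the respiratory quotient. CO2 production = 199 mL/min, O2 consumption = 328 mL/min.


RQ = VCO2 / VO2
RQ = 199 / 328
RQ = 0.6067
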